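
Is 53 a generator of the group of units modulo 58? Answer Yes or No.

φ(58) = φ(2)·φ(29) = 1·28 = 28 = 2^2 · 7.
It suffices to check that the order of 53 is not a proper divisor of 28: compute 53^(28/q) for q ∈ {2, 7}.
53^14 ≡ 1 (mod 58)  [q = 2: ≡ 1 ✗]
53^4 ≡ 45 (mod 58)  [q = 7: ≢ 1 ✓]
53^14 ≡ 1 shows ord(53) | 14, strictly less than φ(58); not a primitive root.

No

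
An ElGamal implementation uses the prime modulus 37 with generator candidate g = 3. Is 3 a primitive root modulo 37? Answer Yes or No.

φ(37) = 37 − 1 = 36 = 2^2 · 3^2.
It suffices to check that the order of 3 is not a proper divisor of 36: compute 3^(36/q) for q ∈ {2, 3}.
3^18 ≡ 1 (mod 37)  [q = 2: ≡ 1 ✗]
3^12 ≡ 10 (mod 37)  [q = 3: ≢ 1 ✓]
The check at q = 2 fails, so 3 generates a proper subgroup.

No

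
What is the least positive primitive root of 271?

φ(271) = 271 − 1 = 270 = 2 · 3^3 · 5.
Test candidates g = 2, 3, … against the prime factors q ∈ {2, 3, 5} of φ(271): g is a generator iff g^(270/q) ≢ 1 for every such q.
g = 2: 2^135 ≡ 1 — hits 1, so not a primitive root.
g = 3: 3^135 ≡ 270; 3^90 ≡ 1 — hits 1, so not a primitive root.
g = 4: 4^135 ≡ 1 — hits 1, so not a primitive root.
g = 5: 5^135 ≡ 1 — hits 1, so not a primitive root.
g = 6: 6^135 ≡ 270; 6^90 ≡ 242; 6^54 ≡ 10 — none is 1, so 6 is a primitive root.
The smallest primitive root modulo 271 is 6.

6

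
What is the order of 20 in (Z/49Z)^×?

ord(20) | φ(49) = φ(7^2) = 7·(7−1) = 42 = 2 · 3 · 7.
Divisors of 42: 1, 2, 3, 6, 7, 14, 21, 42.
Test each divisor d:
20^1 ≡ 20 (mod 49)
20^2 ≡ 8 (mod 49)
20^3 ≡ 13 (mod 49)
20^6 ≡ 22 (mod 49)
20^7 ≡ 48 (mod 49)
20^14 ≡ 1 (mod 49) ✓
The smallest such exponent is 14, so the order of 20 is 14.

14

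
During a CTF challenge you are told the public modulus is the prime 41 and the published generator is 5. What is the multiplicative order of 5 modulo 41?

20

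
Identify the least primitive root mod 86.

3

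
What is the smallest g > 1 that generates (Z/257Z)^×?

3

φ(257) = 257 − 1 = 256 = 2^8.
g is a primitive root iff g^(256/q) ≢ 1 (mod 257) for each prime q ∈ {2}.
g = 2: 2^128 ≡ 1 — hits 1, so not a primitive root.
g = 3: 3^128 ≡ 256 — none is 1, so 3 is a primitive root.
So 3 is the smallest generator of (Z/257Z)^×.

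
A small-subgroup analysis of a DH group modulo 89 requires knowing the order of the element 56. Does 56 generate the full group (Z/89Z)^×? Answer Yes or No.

Yes

φ(89) = 89 − 1 = 88 = 2^3 · 11.
56 is a primitive root mod 89 iff 56^(φ(89)/q) ≢ 1 for every prime q | φ(89), i.e. q ∈ {2, 11}.
56^44 ≡ 88 (mod 89)  [q = 2: ≢ 1 ✓]
56^8 ≡ 16 (mod 89)  [q = 11: ≢ 1 ✓]
Every test exponent gives a nontrivial residue, hence 56 generates the full group.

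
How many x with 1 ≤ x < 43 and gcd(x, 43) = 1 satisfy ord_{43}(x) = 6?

φ(43) = 43 − 1 = 42 = 2 · 3 · 7.
Since (Z/43Z)^× is cyclic of order 42, the number of elements of order d is φ(d) when d | 42 and 0 otherwise.
6 = 2 · 3 divides 42, and φ(6) = 2.

2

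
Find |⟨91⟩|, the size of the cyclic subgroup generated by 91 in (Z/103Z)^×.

51

The order of 91 must divide φ(103) = 103 − 1 = 102 = 2 · 3 · 17.
Divisors of 102: 1, 2, 3, 6, 17, 34, 51, 102.
Evaluate successive powers at the divisors of 102:
91^1 ≡ 91
91^2 ≡ 41
91^3 ≡ 23
91^6 ≡ 14
91^17 ≡ 46
91^34 ≡ 56
91^51 ≡ 1
The smallest such exponent is 51, so the order of 91 is 51.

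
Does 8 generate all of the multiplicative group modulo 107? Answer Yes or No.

Yes

φ(107) = 107 − 1 = 106 = 2 · 53.
8 is a primitive root mod 107 iff 8^(φ(107)/q) ≢ 1 for every prime q | φ(107), i.e. q ∈ {2, 53}.
8^53 ≡ 106 (mod 107)  [q = 2: ≢ 1 ✓]
8^2 ≡ 64 (mod 107)  [q = 53: ≢ 1 ✓]
Every test exponent gives a nontrivial residue, hence 8 generates the full group.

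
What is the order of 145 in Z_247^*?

By Lagrange's theorem, ord_247(145) divides φ(247) = φ(13·19) = (13−1)·(19−1) = 12·18 = 216 = 2^3 · 3^3.
Divisors of 216: 1, 2, 3, 4, 6, 8, 9, 12, 18, 24, 27, 36, 54, 72, 108, 216.
Check 145^d mod 247 for each divisor in increasing order:
145^1 ≡ 145 (mod 247)
145^2 ≡ 30 (mod 247)
145^3 ≡ 151 (mod 247)
145^4 ≡ 159 (mod 247)
145^6 ≡ 77 (mod 247)
145^8 ≡ 87 (mod 247)
145^9 ≡ 18 (mod 247)
145^12 ≡ 1 (mod 247) ✓
The smallest such exponent is 12, so the order of 145 is 12.

12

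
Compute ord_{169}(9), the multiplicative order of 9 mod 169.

By Lagrange's theorem, ord_169(9) divides φ(169) = φ(13^2) = 13·(13−1) = 156 = 2^2 · 3 · 13.
Divisors of 156: 1, 2, 3, 4, 6, 12, 13, 26, 39, 52, 78, 156.
Evaluate successive powers at the divisors of 156:
9^1 ≡ 9
9^2 ≡ 81
9^3 ≡ 53
9^4 ≡ 139
9^6 ≡ 105
9^12 ≡ 40
9^13 ≡ 22
9^26 ≡ 146
9^39 ≡ 1
So ord_169(9) = 39.

39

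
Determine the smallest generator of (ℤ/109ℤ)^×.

φ(109) = 109 − 1 = 108 = 2^2 · 3^3.
g is a primitive root iff g^(108/q) ≢ 1 (mod 109) for each prime q ∈ {2, 3}.
g = 2: 2^54 ≡ 108; 2^36 ≡ 1 — hits 1, so not a primitive root.
g = 3: 3^54 ≡ 1 — hits 1, so not a primitive root.
g = 4: 4^54 ≡ 1 — hits 1, so not a primitive root.
g = 5: 5^54 ≡ 1 — hits 1, so not a primitive root.
g = 6: 6^54 ≡ 108; 6^36 ≡ 63 — none is 1, so 6 is a primitive root.
So 6 is the smallest generator of (Z/109Z)^×.

6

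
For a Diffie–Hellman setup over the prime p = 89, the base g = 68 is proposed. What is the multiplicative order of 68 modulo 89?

44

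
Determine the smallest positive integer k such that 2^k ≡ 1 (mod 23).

11

Since 2 ∈ (Z/23Z)^×, its order divides φ(23) = 23 − 1 = 22 = 2 · 11.
Divisors of 22: 1, 2, 11, 22.
Check 2^d mod 23 for each divisor in increasing order:
2^1 ≡ 2 (mod 23)
2^2 ≡ 4 (mod 23)
2^11 ≡ 1 (mod 23) ✓
So ord_23(2) = 11.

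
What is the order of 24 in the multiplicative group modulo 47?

Since 24 ∈ (Z/47Z)^×, its order divides φ(47) = 47 − 1 = 46 = 2 · 23.
Divisors of 46: 1, 2, 23, 46.
Compute 24^d (mod 47) for the divisors d until we hit 1:
24^1 ≡ 24 (mod 47)
24^2 ≡ 12 (mod 47)
24^23 ≡ 1 (mod 47) ✓
Hence ord(24) = 23.

23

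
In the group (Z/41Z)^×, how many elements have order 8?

4

φ(41) = 41 − 1 = 40 = 2^3 · 5.
(Z/41Z)^× is cyclic (|G| = 40); a cyclic group of order m has exactly φ(d) elements of each order d | m, and none otherwise.
8 = 2^3 divides 40, and φ(8) = 4.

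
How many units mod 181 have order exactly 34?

φ(181) = 181 − 1 = 180 = 2^2 · 3^2 · 5.
In a cyclic group of order 180, there are φ(d) elements of order d for each divisor d of 180, and zero for non-divisors.
34 does not divide 180, so no element of (Z/181Z)^× has order 34.

0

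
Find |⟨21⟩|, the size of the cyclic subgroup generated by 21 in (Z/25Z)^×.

5

ord(21) | φ(25) = φ(5^2) = 5·(5−1) = 20 = 2^2 · 5.
Divisors of 20: 1, 2, 4, 5, 10, 20.
Compute 21^d (mod 25) for the divisors d until we hit 1:
21^1 ≡ 21 (mod 25)
21^2 ≡ 16 (mod 25)
21^4 ≡ 6 (mod 25)
21^5 ≡ 1 (mod 25) ✓
The smallest such exponent is 5, so the order of 21 is 5.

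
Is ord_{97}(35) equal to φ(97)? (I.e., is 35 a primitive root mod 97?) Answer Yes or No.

No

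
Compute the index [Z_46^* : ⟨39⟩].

2

By Lagrange's theorem, ord_46(39) divides φ(46) = φ(2)·φ(23) = 1·22 = 22 = 2 · 11.
Divisors of 22: 1, 2, 11, 22.
Test each divisor d:
39^1 ≡ 39
39^2 ≡ 3
39^11 ≡ 1
Thus |⟨39⟩| = ord(39) = 11.
Index = |(Z/46Z)^×| / |⟨39⟩| = 22 / 11 = 2.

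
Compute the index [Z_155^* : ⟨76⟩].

8

By Lagrange's theorem, ord_155(76) divides φ(155) = φ(5·31) = (5−1)·(31−1) = 4·30 = 120 = 2^3 · 3 · 5.
Divisors of 120: 1, 2, 3, 4, 5, 6, 8, 10, 12, 15, 20, 24, 30, 40, 60, 120.
Compute 76^d (mod 155) for the divisors d until we hit 1:
76^1 ≡ 76 (mod 155)
76^2 ≡ 41 (mod 155)
76^3 ≡ 16 (mod 155)
76^4 ≡ 131 (mod 155)
76^5 ≡ 36 (mod 155)
76^6 ≡ 101 (mod 155)
76^8 ≡ 111 (mod 155)
76^10 ≡ 56 (mod 155)
76^12 ≡ 126 (mod 155)
76^15 ≡ 1 (mod 155) ✓
So ord_155(76) = 15, hence |⟨76⟩| = 15.
Index = |(Z/155Z)^×| / |⟨76⟩| = 120 / 15 = 8.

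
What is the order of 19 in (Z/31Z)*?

The order of 19 must divide φ(31) = 31 − 1 = 30 = 2 · 3 · 5.
Divisors of 30: 1, 2, 3, 5, 6, 10, 15, 30.
Compute 19^d (mod 31) for the divisors d until we hit 1:
19^1 ≡ 19 (mod 31)
19^2 ≡ 20 (mod 31)
19^3 ≡ 8 (mod 31)
19^5 ≡ 5 (mod 31)
19^6 ≡ 2 (mod 31)
19^10 ≡ 25 (mod 31)
19^15 ≡ 1 (mod 31) ✓
The smallest such exponent is 15, so the order of 19 is 15.

15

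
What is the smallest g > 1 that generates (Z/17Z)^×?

φ(17) = 17 − 1 = 16 = 2^4.
Test candidates g = 2, 3, … against the prime factors q ∈ {2} of φ(17): g is a generator iff g^(16/q) ≢ 1 for every such q.
g = 2: 2^8 ≡ 1 — hits 1, so not a primitive root.
g = 3: 3^8 ≡ 16 — none is 1, so 3 is a primitive root.
So 3 is the smallest generator of (Z/17Z)^×.

3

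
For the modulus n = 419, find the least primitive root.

2

φ(419) = 419 − 1 = 418 = 2 · 11 · 19.
Test candidates g = 2, 3, … against the prime factors q ∈ {2, 11, 19} of φ(419): g is a generator iff g^(418/q) ≢ 1 for every such q.
g = 2: 2^209 ≡ 418; 2^38 ≡ 334; 2^22 ≡ 114 — none is 1, so 2 is a primitive root.
Hence the least primitive root of 419 is 2.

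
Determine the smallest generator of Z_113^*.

3

φ(113) = 113 − 1 = 112 = 2^4 · 7.
Test candidates g = 2, 3, … against the prime factors q ∈ {2, 7} of φ(113): g is a generator iff g^(112/q) ≢ 1 for every such q.
g = 2: 2^56 ≡ 1 — hits 1, so not a primitive root.
g = 3: 3^56 ≡ 112; 3^16 ≡ 49 — none is 1, so 3 is a primitive root.
The smallest primitive root modulo 113 is 3.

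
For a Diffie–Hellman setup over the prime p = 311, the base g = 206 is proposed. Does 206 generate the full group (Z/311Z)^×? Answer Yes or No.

φ(311) = 311 − 1 = 310 = 2 · 5 · 31.
An element g generates (Z/311Z)^× iff g^(310/q) ≢ 1 (mod 311) for each prime q ∈ {2, 5, 31}.
206^155 ≡ 310 (mod 311)  [q = 2: ≢ 1 ✓]
206^62 ≡ 1 (mod 311)  [q = 5: ≡ 1 ✗]
206^10 ≡ 18 (mod 311)  [q = 31: ≢ 1 ✓]
The check at q = 5 fails, so 206 generates a proper subgroup.

No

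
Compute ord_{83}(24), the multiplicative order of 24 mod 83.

82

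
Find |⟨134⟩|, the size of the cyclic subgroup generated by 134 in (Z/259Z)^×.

12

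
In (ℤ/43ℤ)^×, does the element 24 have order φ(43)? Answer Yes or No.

No

φ(43) = 43 − 1 = 42 = 2 · 3 · 7.
Test 24^(42/q) mod 43 for each prime factor q of 42:
24^21 ≡ 1 (mod 43)  [q = 2: ≡ 1 ✗]
24^14 ≡ 36 (mod 43)  [q = 3: ≢ 1 ✓]
24^6 ≡ 11 (mod 43)  [q = 7: ≢ 1 ✓]
24^21 ≡ 1 shows ord(24) | 21, strictly less than φ(43); not a primitive root.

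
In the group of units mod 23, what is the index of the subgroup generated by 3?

ord(3) | φ(23) = 23 − 1 = 22 = 2 · 11.
Divisors of 22: 1, 2, 11, 22.
Compute 3^d (mod 23) for the divisors d until we hit 1:
3^1 ≡ 3 (mod 23)
3^2 ≡ 9 (mod 23)
3^11 ≡ 1 (mod 23) ✓
Thus |⟨3⟩| = ord(3) = 11.
Index = |(Z/23Z)^×| / |⟨3⟩| = 22 / 11 = 2.

2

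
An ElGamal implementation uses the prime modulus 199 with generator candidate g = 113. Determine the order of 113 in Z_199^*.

By Lagrange's theorem, ord_199(113) divides φ(199) = 199 − 1 = 198 = 2 · 3^2 · 11.
Divisors of 198: 1, 2, 3, 6, 9, 11, 18, 22, 33, 66, 99, 198.
Evaluate successive powers at the divisors of 198:
113^1 ≡ 113 (mod 199)
113^2 ≡ 33 (mod 199)
113^3 ≡ 147 (mod 199)
113^6 ≡ 117 (mod 199)
113^9 ≡ 85 (mod 199)
113^11 ≡ 19 (mod 199)
113^18 ≡ 61 (mod 199)
113^22 ≡ 162 (mod 199)
113^33 ≡ 93 (mod 199)
113^66 ≡ 92 (mod 199)
113^99 ≡ 198 (mod 199)
113^198 ≡ 1 (mod 199) ✓
Hence ord(113) = 198.

198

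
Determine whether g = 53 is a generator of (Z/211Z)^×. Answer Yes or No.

φ(211) = 211 − 1 = 210 = 2 · 3 · 5 · 7.
53 is a primitive root mod 211 iff 53^(φ(211)/q) ≢ 1 for every prime q | φ(211), i.e. q ∈ {2, 3, 5, 7}.
53^105 ≡ 1 (mod 211)  [q = 2: ≡ 1 ✗]
53^70 ≡ 196 (mod 211)  [q = 3: ≢ 1 ✓]
53^42 ≡ 188 (mod 211)  [q = 5: ≢ 1 ✓]
53^30 ≡ 199 (mod 211)  [q = 7: ≢ 1 ✓]
Since 53^105 ≡ 1, the order of 53 divides 105 < 210, so 53 is not a primitive root.

No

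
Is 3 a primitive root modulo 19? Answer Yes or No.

Yes

φ(19) = 19 − 1 = 18 = 2 · 3^2.
3 is a primitive root mod 19 iff 3^(φ(19)/q) ≢ 1 for every prime q | φ(19), i.e. q ∈ {2, 3}.
3^9 ≡ 18 (mod 19)  [q = 2: ≢ 1 ✓]
3^6 ≡ 7 (mod 19)  [q = 3: ≢ 1 ✓]
None equal 1, so ord_19(3) = 18: 3 is a primitive root.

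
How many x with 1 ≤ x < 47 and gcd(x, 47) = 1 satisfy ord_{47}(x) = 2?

1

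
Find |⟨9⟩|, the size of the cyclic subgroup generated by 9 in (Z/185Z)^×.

By Lagrange's theorem, ord_185(9) divides φ(185) = φ(5·37) = (5−1)·(37−1) = 4·36 = 144 = 2^4 · 3^2.
Divisors of 144: 1, 2, 3, 4, 6, 8, 9, 12, 16, 18, 24, 36, 48, 72, 144.
Compute 9^d (mod 185) for the divisors d until we hit 1:
9^1 ≡ 9
9^2 ≡ 81
9^3 ≡ 174
9^4 ≡ 86
9^6 ≡ 121
9^8 ≡ 181
9^9 ≡ 149
9^12 ≡ 26
9^16 ≡ 16
9^18 ≡ 1
Hence ord(9) = 18.

18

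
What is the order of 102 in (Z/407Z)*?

By Lagrange's theorem, ord_407(102) divides φ(407) = φ(11·37) = (11−1)·(37−1) = 10·36 = 360 = 2^3 · 3^2 · 5.
Divisors of 360: 1, 2, 3, 4, 5, 6, 8, 9, 10, 12, 15, 18, 20, 24, 30, 36, 40, 45, 60, 72, 90, 120, 180, 360.
Check 102^d mod 407 for each divisor in increasing order:
102^1 ≡ 102
102^2 ≡ 229
102^3 ≡ 159
102^4 ≡ 345
102^5 ≡ 188
102^6 ≡ 47
102^8 ≡ 181
102^9 ≡ 147
102^10 ≡ 342
102^12 ≡ 174
102^15 ≡ 397
102^18 ≡ 38
102^20 ≡ 155
102^24 ≡ 158
102^30 ≡ 100
102^36 ≡ 223
102^40 ≡ 12
102^45 ≡ 221
102^60 ≡ 232
102^72 ≡ 75
102^90 ≡ 1
Therefore the multiplicative order of 102 modulo 407 is 90.

90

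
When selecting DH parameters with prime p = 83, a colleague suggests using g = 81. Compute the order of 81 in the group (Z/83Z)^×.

41

ord(81) | φ(83) = 83 − 1 = 82 = 2 · 41.
Divisors of 82: 1, 2, 41, 82.
Test each divisor d:
81^1 ≡ 81 (mod 83)
81^2 ≡ 4 (mod 83)
81^41 ≡ 1 (mod 83) ✓
Hence ord(81) = 41.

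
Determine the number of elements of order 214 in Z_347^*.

0

φ(347) = 347 − 1 = 346 = 2 · 173.
Since (Z/347Z)^× is cyclic of order 346, the number of elements of order d is φ(d) when d | 346 and 0 otherwise.
Here 346 is not a multiple of 214, so there are no elements of order 214.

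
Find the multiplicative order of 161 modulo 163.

The order of 161 must divide φ(163) = 163 − 1 = 162 = 2 · 3^4.
Divisors of 162: 1, 2, 3, 6, 9, 18, 27, 54, 81, 162.
Test each divisor d:
161^1 ≡ 161
161^2 ≡ 4
161^3 ≡ 155
161^6 ≡ 64
161^9 ≡ 140
161^18 ≡ 40
161^27 ≡ 58
161^54 ≡ 104
161^81 ≡ 1
Hence ord(161) = 81.

81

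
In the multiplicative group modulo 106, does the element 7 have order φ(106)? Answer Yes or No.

No

φ(106) = φ(2)·φ(53) = 1·52 = 52 = 2^2 · 13.
7 is a primitive root mod 106 iff 7^(φ(106)/q) ≢ 1 for every prime q | φ(106), i.e. q ∈ {2, 13}.
7^26 ≡ 1 (mod 106)  [q = 2: ≡ 1 ✗]
7^4 ≡ 69 (mod 106)  [q = 13: ≢ 1 ✓]
Since 7^26 ≡ 1, the order of 7 divides 26 < 52, so 7 is not a primitive root.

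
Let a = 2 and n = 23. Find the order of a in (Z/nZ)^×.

By Lagrange's theorem, ord_23(2) divides φ(23) = 23 − 1 = 22 = 2 · 11.
Divisors of 22: 1, 2, 11, 22.
Check 2^d mod 23 for each divisor in increasing order:
2^1 ≡ 2 (mod 23)
2^2 ≡ 4 (mod 23)
2^11 ≡ 1 (mod 23) ✓
Therefore the multiplicative order of 2 modulo 23 is 11.

11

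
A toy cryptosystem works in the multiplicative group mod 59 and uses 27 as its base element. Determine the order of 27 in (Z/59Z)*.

ord(27) | φ(59) = 59 − 1 = 58 = 2 · 29.
Divisors of 58: 1, 2, 29, 58.
Check 27^d mod 59 for each divisor in increasing order:
27^1 ≡ 27 (mod 59)
27^2 ≡ 21 (mod 59)
27^29 ≡ 1 (mod 59) ✓
Therefore the multiplicative order of 27 modulo 59 is 29.

29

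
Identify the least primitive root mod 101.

φ(101) = 101 − 1 = 100 = 2^2 · 5^2.
Test candidates g = 2, 3, … against the prime factors q ∈ {2, 5} of φ(101): g is a generator iff g^(100/q) ≢ 1 for every such q.
g = 2: 2^50 ≡ 100; 2^20 ≡ 95 — none is 1, so 2 is a primitive root.
So 2 is the smallest generator of (Z/101Z)^×.

2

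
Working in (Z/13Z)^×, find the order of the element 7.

12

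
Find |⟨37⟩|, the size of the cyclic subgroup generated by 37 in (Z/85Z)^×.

ord(37) | φ(85) = φ(5·17) = (5−1)·(17−1) = 4·16 = 64 = 2^6.
Divisors of 64: 1, 2, 4, 8, 16, 32, 64.
Compute 37^d (mod 85) for the divisors d until we hit 1:
37^1 ≡ 37 (mod 85)
37^2 ≡ 9 (mod 85)
37^4 ≡ 81 (mod 85)
37^8 ≡ 16 (mod 85)
37^16 ≡ 1 (mod 85) ✓
Therefore the multiplicative order of 37 modulo 85 is 16.

16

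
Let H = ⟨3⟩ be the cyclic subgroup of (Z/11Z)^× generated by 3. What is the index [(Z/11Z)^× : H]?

The order of 3 must divide φ(11) = 11 − 1 = 10 = 2 · 5.
Divisors of 10: 1, 2, 5, 10.
Check 3^d mod 11 for each divisor in increasing order:
3^1 ≡ 3 (mod 11)
3^2 ≡ 9 (mod 11)
3^5 ≡ 1 (mod 11) ✓
So ord_11(3) = 5, hence |⟨3⟩| = 5.
[(Z/11Z)^× : ⟨3⟩] = 10/5 = 2.

2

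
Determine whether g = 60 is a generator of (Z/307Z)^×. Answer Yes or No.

No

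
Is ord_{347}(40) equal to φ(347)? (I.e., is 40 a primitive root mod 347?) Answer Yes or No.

φ(347) = 347 − 1 = 346 = 2 · 173.
An element g generates (Z/347Z)^× iff g^(346/q) ≢ 1 (mod 347) for each prime q ∈ {2, 173}.
40^173 ≡ 1 (mod 347)  [q = 2: ≡ 1 ✗]
40^2 ≡ 212 (mod 347)  [q = 173: ≢ 1 ✓]
The check at q = 2 fails, so 40 generates a proper subgroup.

No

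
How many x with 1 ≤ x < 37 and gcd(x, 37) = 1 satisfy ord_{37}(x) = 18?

φ(37) = 37 − 1 = 36 = 2^2 · 3^2.
(Z/37Z)^× is cyclic (|G| = 36); a cyclic group of order m has exactly φ(d) elements of each order d | m, and none otherwise.
18 = 2 · 3^2 divides 36, and φ(18) = 6.

6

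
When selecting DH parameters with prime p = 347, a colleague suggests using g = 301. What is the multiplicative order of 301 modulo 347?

ord(301) | φ(347) = 347 − 1 = 346 = 2 · 173.
Divisors of 346: 1, 2, 173, 346.
Evaluate successive powers at the divisors of 346:
301^1 ≡ 301
301^2 ≡ 34
301^173 ≡ 346
301^346 ≡ 1
Hence ord(301) = 346.

346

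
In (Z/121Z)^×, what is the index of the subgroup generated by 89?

10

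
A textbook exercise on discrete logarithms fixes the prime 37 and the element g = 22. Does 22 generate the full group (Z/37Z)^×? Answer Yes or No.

Yes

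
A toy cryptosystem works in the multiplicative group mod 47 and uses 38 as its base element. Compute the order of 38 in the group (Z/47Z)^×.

The order of 38 must divide φ(47) = 47 − 1 = 46 = 2 · 23.
Divisors of 46: 1, 2, 23, 46.
Compute 38^d (mod 47) for the divisors d until we hit 1:
38^1 ≡ 38 (mod 47)
38^2 ≡ 34 (mod 47)
38^23 ≡ 46 (mod 47)
38^46 ≡ 1 (mod 47) ✓
The smallest such exponent is 46, so the order of 38 is 46.

46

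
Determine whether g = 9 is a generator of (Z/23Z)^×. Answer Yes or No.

φ(23) = 23 − 1 = 22 = 2 · 11.
An element g generates (Z/23Z)^× iff g^(22/q) ≢ 1 (mod 23) for each prime q ∈ {2, 11}.
9^11 ≡ 1 (mod 23)  [q = 2: ≡ 1 ✗]
9^2 ≡ 12 (mod 23)  [q = 11: ≢ 1 ✓]
Since 9^11 ≡ 1, the order of 9 divides 11 < 22, so 9 is not a primitive root.

No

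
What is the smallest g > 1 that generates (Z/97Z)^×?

5

φ(97) = 97 − 1 = 96 = 2^5 · 3.
g is a primitive root iff g^(96/q) ≢ 1 (mod 97) for each prime q ∈ {2, 3}.
g = 2: 2^48 ≡ 1 — hits 1, so not a primitive root.
g = 3: 3^48 ≡ 1 — hits 1, so not a primitive root.
g = 4: 4^48 ≡ 1 — hits 1, so not a primitive root.
g = 5: 5^48 ≡ 96; 5^32 ≡ 35 — none is 1, so 5 is a primitive root.
So 5 is the smallest generator of (Z/97Z)^×.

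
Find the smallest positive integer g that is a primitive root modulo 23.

φ(23) = 23 − 1 = 22 = 2 · 11.
Test candidates g = 2, 3, … against the prime factors q ∈ {2, 11} of φ(23): g is a generator iff g^(22/q) ≢ 1 for every such q.
g = 2: 2^11 ≡ 1 — hits 1, so not a primitive root.
g = 3: 3^11 ≡ 1 — hits 1, so not a primitive root.
g = 4: 4^11 ≡ 1 — hits 1, so not a primitive root.
g = 5: 5^11 ≡ 22; 5^2 ≡ 2 — none is 1, so 5 is a primitive root.
So 5 is the smallest generator of (Z/23Z)^×.

5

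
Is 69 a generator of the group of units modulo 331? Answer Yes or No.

No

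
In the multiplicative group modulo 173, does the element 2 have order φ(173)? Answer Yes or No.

Yes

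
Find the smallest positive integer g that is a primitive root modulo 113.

3

φ(113) = 113 − 1 = 112 = 2^4 · 7.
g is a primitive root iff g^(112/q) ≢ 1 (mod 113) for each prime q ∈ {2, 7}.
g = 2: 2^56 ≡ 1 — hits 1, so not a primitive root.
g = 3: 3^56 ≡ 112; 3^16 ≡ 49 — none is 1, so 3 is a primitive root.
So 3 is the smallest generator of (Z/113Z)^×.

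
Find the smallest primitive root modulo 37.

φ(37) = 37 − 1 = 36 = 2^2 · 3^2.
Test candidates g = 2, 3, … against the prime factors q ∈ {2, 3} of φ(37): g is a generator iff g^(36/q) ≢ 1 for every such q.
g = 2: 2^18 ≡ 36; 2^12 ≡ 26 — none is 1, so 2 is a primitive root.
The smallest primitive root modulo 37 is 2.

2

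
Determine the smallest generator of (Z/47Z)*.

φ(47) = 47 − 1 = 46 = 2 · 23.
Test candidates g = 2, 3, … against the prime factors q ∈ {2, 23} of φ(47): g is a generator iff g^(46/q) ≢ 1 for every such q.
g = 2: 2^23 ≡ 1 — hits 1, so not a primitive root.
g = 3: 3^23 ≡ 1 — hits 1, so not a primitive root.
g = 4: 4^23 ≡ 1 — hits 1, so not a primitive root.
g = 5: 5^23 ≡ 46; 5^2 ≡ 25 — none is 1, so 5 is a primitive root.
The smallest primitive root modulo 47 is 5.

5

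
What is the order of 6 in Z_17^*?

16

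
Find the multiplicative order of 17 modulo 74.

36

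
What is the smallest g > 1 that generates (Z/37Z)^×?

2

φ(37) = 37 − 1 = 36 = 2^2 · 3^2.
Test candidates g = 2, 3, … against the prime factors q ∈ {2, 3} of φ(37): g is a generator iff g^(36/q) ≢ 1 for every such q.
g = 2: 2^18 ≡ 36; 2^12 ≡ 26 — none is 1, so 2 is a primitive root.
The smallest primitive root modulo 37 is 2.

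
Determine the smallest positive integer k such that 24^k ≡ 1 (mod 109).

108

ord(24) | φ(109) = 109 − 1 = 108 = 2^2 · 3^3.
Divisors of 108: 1, 2, 3, 4, 6, 9, 12, 18, 27, 36, 54, 108.
Check 24^d mod 109 for each divisor in increasing order:
24^1 ≡ 24
24^2 ≡ 31
24^3 ≡ 90
24^4 ≡ 89
24^6 ≡ 34
24^9 ≡ 8
24^12 ≡ 66
24^18 ≡ 64
24^27 ≡ 76
24^36 ≡ 63
24^54 ≡ 108
24^108 ≡ 1
Therefore the multiplicative order of 24 modulo 109 is 108.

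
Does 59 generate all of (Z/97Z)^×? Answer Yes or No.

Yes

φ(97) = 97 − 1 = 96 = 2^5 · 3.
It suffices to check that the order of 59 is not a proper divisor of 96: compute 59^(96/q) for q ∈ {2, 3}.
59^48 ≡ 96 (mod 97)  [q = 2: ≢ 1 ✓]
59^32 ≡ 35 (mod 97)  [q = 3: ≢ 1 ✓]
All checks pass, so 59 has order 96 and is a primitive root modulo 97.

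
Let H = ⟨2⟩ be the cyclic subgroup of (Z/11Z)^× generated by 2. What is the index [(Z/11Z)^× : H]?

1

ord(2) | φ(11) = 11 − 1 = 10 = 2 · 5.
Divisors of 10: 1, 2, 5, 10.
Compute 2^d (mod 11) for the divisors d until we hit 1:
2^1 ≡ 2 (mod 11)
2^2 ≡ 4 (mod 11)
2^5 ≡ 10 (mod 11)
2^10 ≡ 1 (mod 11) ✓
So ord_11(2) = 10, hence |⟨2⟩| = 10.
The index is φ(11) / ord(2) = 10 / 10 = 1.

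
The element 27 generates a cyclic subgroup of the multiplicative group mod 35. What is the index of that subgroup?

ord(27) | φ(35) = φ(5·7) = (5−1)·(7−1) = 4·6 = 24 = 2^3 · 3.
Divisors of 24: 1, 2, 3, 4, 6, 8, 12, 24.
Check 27^d mod 35 for each divisor in increasing order:
27^1 ≡ 27 (mod 35)
27^2 ≡ 29 (mod 35)
27^3 ≡ 13 (mod 35)
27^4 ≡ 1 (mod 35) ✓
So ord_35(27) = 4, hence |⟨27⟩| = 4.
The index is φ(35) / ord(27) = 24 / 4 = 6.

6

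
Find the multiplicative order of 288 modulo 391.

Since 288 ∈ (Z/391Z)^×, its order divides φ(391) = φ(17·23) = (17−1)·(23−1) = 16·22 = 352 = 2^5 · 11.
Divisors of 352: 1, 2, 4, 8, 11, 16, 22, 32, 44, 88, 176, 352.
Check 288^d mod 391 for each divisor in increasing order:
288^1 ≡ 288 (mod 391)
288^2 ≡ 52 (mod 391)
288^4 ≡ 358 (mod 391)
288^8 ≡ 307 (mod 391)
288^11 ≡ 254 (mod 391)
288^16 ≡ 18 (mod 391)
288^22 ≡ 1 (mod 391) ✓
So ord_391(288) = 22.

22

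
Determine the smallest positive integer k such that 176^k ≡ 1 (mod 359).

By Lagrange's theorem, ord_359(176) divides φ(359) = 359 − 1 = 358 = 2 · 179.
Divisors of 358: 1, 2, 179, 358.
Compute 176^d (mod 359) for the divisors d until we hit 1:
176^1 ≡ 176 (mod 359)
176^2 ≡ 102 (mod 359)
176^179 ≡ 1 (mod 359) ✓
Hence ord(176) = 179.

179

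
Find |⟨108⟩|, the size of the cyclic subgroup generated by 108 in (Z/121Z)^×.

55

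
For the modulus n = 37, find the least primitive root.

2

φ(37) = 37 − 1 = 36 = 2^2 · 3^2.
g is a primitive root iff g^(36/q) ≢ 1 (mod 37) for each prime q ∈ {2, 3}.
g = 2: 2^18 ≡ 36; 2^12 ≡ 26 — none is 1, so 2 is a primitive root.
So 2 is the smallest generator of (Z/37Z)^×.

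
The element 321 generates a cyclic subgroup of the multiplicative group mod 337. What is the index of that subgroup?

8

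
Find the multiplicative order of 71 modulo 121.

55

ord(71) | φ(121) = φ(11^2) = 11·(11−1) = 110 = 2 · 5 · 11.
Divisors of 110: 1, 2, 5, 10, 11, 22, 55, 110.
Test each divisor d:
71^1 ≡ 71 (mod 121)
71^2 ≡ 80 (mod 121)
71^5 ≡ 45 (mod 121)
71^10 ≡ 89 (mod 121)
71^11 ≡ 27 (mod 121)
71^22 ≡ 3 (mod 121)
71^55 ≡ 1 (mod 121) ✓
Hence ord(71) = 55.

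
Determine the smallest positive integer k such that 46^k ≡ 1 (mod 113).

112

The order of 46 must divide φ(113) = 113 − 1 = 112 = 2^4 · 7.
Divisors of 112: 1, 2, 4, 7, 8, 14, 16, 28, 56, 112.
Evaluate successive powers at the divisors of 112:
46^1 ≡ 46
46^2 ≡ 82
46^4 ≡ 57
46^7 ≡ 78
46^8 ≡ 85
46^14 ≡ 95
46^16 ≡ 106
46^28 ≡ 98
46^56 ≡ 112
46^112 ≡ 1
So ord_113(46) = 112.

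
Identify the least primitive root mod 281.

φ(281) = 281 − 1 = 280 = 2^3 · 5 · 7.
Test candidates g = 2, 3, … against the prime factors q ∈ {2, 5, 7} of φ(281): g is a generator iff g^(280/q) ≢ 1 for every such q.
g = 2: 2^140 ≡ 1 — hits 1, so not a primitive root.
g = 3: 3^140 ≡ 280; 3^56 ≡ 86; 3^40 ≡ 249 — none is 1, so 3 is a primitive root.
Hence the least primitive root of 281 is 3.

3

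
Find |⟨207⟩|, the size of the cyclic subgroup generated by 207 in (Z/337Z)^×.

336

The order of 207 must divide φ(337) = 337 − 1 = 336 = 2^4 · 3 · 7.
Divisors of 336: 1, 2, 3, 4, 6, 7, 8, 12, 14, 16, 21, 24, 28, 42, 48, 56, 84, 112, 168, 336.
Compute 207^d (mod 337) for the divisors d until we hit 1:
207^1 ≡ 207
207^2 ≡ 50
207^3 ≡ 240
207^4 ≡ 141
207^6 ≡ 310
207^7 ≡ 140
207^8 ≡ 335
207^12 ≡ 55
207^14 ≡ 54
207^16 ≡ 4
207^21 ≡ 146
207^24 ≡ 329
207^28 ≡ 220
207^42 ≡ 85
207^48 ≡ 64
207^56 ≡ 209
207^84 ≡ 148
207^112 ≡ 208
207^168 ≡ 336
207^336 ≡ 1
Hence ord(207) = 336.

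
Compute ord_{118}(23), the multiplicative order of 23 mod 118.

By Lagrange's theorem, ord_118(23) divides φ(118) = φ(2)·φ(59) = 1·58 = 58 = 2 · 29.
Divisors of 58: 1, 2, 29, 58.
Evaluate successive powers at the divisors of 58:
23^1 ≡ 23 (mod 118)
23^2 ≡ 57 (mod 118)
23^29 ≡ 117 (mod 118)
23^58 ≡ 1 (mod 118) ✓
Therefore the multiplicative order of 23 modulo 118 is 58.

58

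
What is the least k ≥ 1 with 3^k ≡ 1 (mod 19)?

18

The order of 3 must divide φ(19) = 19 − 1 = 18 = 2 · 3^2.
Divisors of 18: 1, 2, 3, 6, 9, 18.
Evaluate successive powers at the divisors of 18:
3^1 ≡ 3 (mod 19)
3^2 ≡ 9 (mod 19)
3^3 ≡ 8 (mod 19)
3^6 ≡ 7 (mod 19)
3^9 ≡ 18 (mod 19)
3^18 ≡ 1 (mod 19) ✓
So ord_19(3) = 18.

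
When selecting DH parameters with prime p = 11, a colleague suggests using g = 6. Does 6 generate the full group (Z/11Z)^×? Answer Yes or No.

Yes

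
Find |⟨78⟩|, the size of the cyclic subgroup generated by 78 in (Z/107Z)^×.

106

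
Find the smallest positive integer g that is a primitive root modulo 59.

2

φ(59) = 59 − 1 = 58 = 2 · 29.
g is a primitive root iff g^(58/q) ≢ 1 (mod 59) for each prime q ∈ {2, 29}.
g = 2: 2^29 ≡ 58; 2^2 ≡ 4 — none is 1, so 2 is a primitive root.
So 2 is the smallest generator of (Z/59Z)^×.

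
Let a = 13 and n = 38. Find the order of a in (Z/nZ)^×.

By Lagrange's theorem, ord_38(13) divides φ(38) = φ(2)·φ(19) = 1·18 = 18 = 2 · 3^2.
Divisors of 18: 1, 2, 3, 6, 9, 18.
Evaluate successive powers at the divisors of 18:
13^1 ≡ 13 (mod 38)
13^2 ≡ 17 (mod 38)
13^3 ≡ 31 (mod 38)
13^6 ≡ 11 (mod 38)
13^9 ≡ 37 (mod 38)
13^18 ≡ 1 (mod 38) ✓
Therefore the multiplicative order of 13 modulo 38 is 18.

18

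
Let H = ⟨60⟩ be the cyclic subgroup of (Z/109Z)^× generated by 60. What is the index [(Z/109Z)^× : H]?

By Lagrange's theorem, ord_109(60) divides φ(109) = 109 − 1 = 108 = 2^2 · 3^3.
Divisors of 108: 1, 2, 3, 4, 6, 9, 12, 18, 27, 36, 54, 108.
Check 60^d mod 109 for each divisor in increasing order:
60^1 ≡ 60 (mod 109)
60^2 ≡ 3 (mod 109)
60^3 ≡ 71 (mod 109)
60^4 ≡ 9 (mod 109)
60^6 ≡ 27 (mod 109)
60^9 ≡ 64 (mod 109)
60^12 ≡ 75 (mod 109)
60^18 ≡ 63 (mod 109)
60^27 ≡ 108 (mod 109)
60^36 ≡ 45 (mod 109)
60^54 ≡ 1 (mod 109) ✓
The order of 60 is 54, so the subgroup it generates has 54 elements.
Index = |(Z/109Z)^×| / |⟨60⟩| = 108 / 54 = 2.

2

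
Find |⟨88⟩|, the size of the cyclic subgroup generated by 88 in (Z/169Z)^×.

78

By Lagrange's theorem, ord_169(88) divides φ(169) = φ(13^2) = 13·(13−1) = 156 = 2^2 · 3 · 13.
Divisors of 156: 1, 2, 3, 4, 6, 12, 13, 26, 39, 52, 78, 156.
Test each divisor d:
88^1 ≡ 88
88^2 ≡ 139
88^3 ≡ 64
88^4 ≡ 55
88^6 ≡ 40
88^12 ≡ 79
88^13 ≡ 23
88^26 ≡ 22
88^39 ≡ 168
88^52 ≡ 146
88^78 ≡ 1
The smallest such exponent is 78, so the order of 88 is 78.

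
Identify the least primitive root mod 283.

φ(283) = 283 − 1 = 282 = 2 · 3 · 47.
Test candidates g = 2, 3, … against the prime factors q ∈ {2, 3, 47} of φ(283): g is a generator iff g^(282/q) ≢ 1 for every such q.
g = 2: 2^141 ≡ 282; 2^94 ≡ 1 — hits 1, so not a primitive root.
g = 3: 3^141 ≡ 282; 3^94 ≡ 238; 3^6 ≡ 163 — none is 1, so 3 is a primitive root.
So 3 is the smallest generator of (Z/283Z)^×.

3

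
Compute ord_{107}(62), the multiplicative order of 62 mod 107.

53

By Lagrange's theorem, ord_107(62) divides φ(107) = 107 − 1 = 106 = 2 · 53.
Divisors of 106: 1, 2, 53, 106.
Test each divisor d:
62^1 ≡ 62 (mod 107)
62^2 ≡ 99 (mod 107)
62^53 ≡ 1 (mod 107) ✓
So ord_107(62) = 53.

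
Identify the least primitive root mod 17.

3

φ(17) = 17 − 1 = 16 = 2^4.
g is a primitive root iff g^(16/q) ≢ 1 (mod 17) for each prime q ∈ {2}.
g = 2: 2^8 ≡ 1 — hits 1, so not a primitive root.
g = 3: 3^8 ≡ 16 — none is 1, so 3 is a primitive root.
So 3 is the smallest generator of (Z/17Z)^×.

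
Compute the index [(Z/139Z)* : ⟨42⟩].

46

By Lagrange's theorem, ord_139(42) divides φ(139) = 139 − 1 = 138 = 2 · 3 · 23.
Divisors of 138: 1, 2, 3, 6, 23, 46, 69, 138.
Test each divisor d:
42^1 ≡ 42 (mod 139)
42^2 ≡ 96 (mod 139)
42^3 ≡ 1 (mod 139) ✓
So ord_139(42) = 3, hence |⟨42⟩| = 3.
[(Z/139Z)^× : ⟨42⟩] = 138/3 = 46.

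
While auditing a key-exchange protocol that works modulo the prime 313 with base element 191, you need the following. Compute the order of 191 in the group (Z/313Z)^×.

312

The order of 191 must divide φ(313) = 313 − 1 = 312 = 2^3 · 3 · 13.
Divisors of 312: 1, 2, 3, 4, 6, 8, 12, 13, 24, 26, 39, 52, 78, 104, 156, 312.
Test each divisor d:
191^1 ≡ 191
191^2 ≡ 173
191^3 ≡ 178
191^4 ≡ 194
191^6 ≡ 71
191^8 ≡ 76
191^12 ≡ 33
191^13 ≡ 43
191^24 ≡ 150
191^26 ≡ 284
191^39 ≡ 5
191^52 ≡ 215
191^78 ≡ 25
191^104 ≡ 214
191^156 ≡ 312
191^312 ≡ 1
Therefore the multiplicative order of 191 modulo 313 is 312.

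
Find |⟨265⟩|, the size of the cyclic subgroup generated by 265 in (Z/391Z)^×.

Since 265 ∈ (Z/391Z)^×, its order divides φ(391) = φ(17·23) = (17−1)·(23−1) = 16·22 = 352 = 2^5 · 11.
Divisors of 352: 1, 2, 4, 8, 11, 16, 22, 32, 44, 88, 176, 352.
Compute 265^d (mod 391) for the divisors d until we hit 1:
265^1 ≡ 265 (mod 391)
265^2 ≡ 236 (mod 391)
265^4 ≡ 174 (mod 391)
265^8 ≡ 169 (mod 391)
265^11 ≡ 139 (mod 391)
265^16 ≡ 18 (mod 391)
265^22 ≡ 162 (mod 391)
265^32 ≡ 324 (mod 391)
265^44 ≡ 47 (mod 391)
265^88 ≡ 254 (mod 391)
265^176 ≡ 1 (mod 391) ✓
The smallest such exponent is 176, so the order of 265 is 176.

176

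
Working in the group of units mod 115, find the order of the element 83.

44

ord(83) | φ(115) = φ(5·23) = (5−1)·(23−1) = 4·22 = 88 = 2^3 · 11.
Divisors of 88: 1, 2, 4, 8, 11, 22, 44, 88.
Evaluate successive powers at the divisors of 88:
83^1 ≡ 83 (mod 115)
83^2 ≡ 104 (mod 115)
83^4 ≡ 6 (mod 115)
83^8 ≡ 36 (mod 115)
83^11 ≡ 22 (mod 115)
83^22 ≡ 24 (mod 115)
83^44 ≡ 1 (mod 115) ✓
Therefore the multiplicative order of 83 modulo 115 is 44.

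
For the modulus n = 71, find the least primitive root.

7

φ(71) = 71 − 1 = 70 = 2 · 5 · 7.
g is a primitive root iff g^(70/q) ≢ 1 (mod 71) for each prime q ∈ {2, 5, 7}.
g = 2: 2^35 ≡ 1 — hits 1, so not a primitive root.
g = 3: 3^35 ≡ 1 — hits 1, so not a primitive root.
g = 4: 4^35 ≡ 1 — hits 1, so not a primitive root.
g = 5: 5^35 ≡ 1 — hits 1, so not a primitive root.
g = 6: 6^35 ≡ 1 — hits 1, so not a primitive root.
g = 7: 7^35 ≡ 70; 7^14 ≡ 54; 7^10 ≡ 45 — none is 1, so 7 is a primitive root.
So 7 is the smallest generator of (Z/71Z)^×.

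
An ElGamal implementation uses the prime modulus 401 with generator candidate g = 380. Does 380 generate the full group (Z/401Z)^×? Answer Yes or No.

Yes

φ(401) = 401 − 1 = 400 = 2^4 · 5^2.
An element g generates (Z/401Z)^× iff g^(400/q) ≢ 1 (mod 401) for each prime q ∈ {2, 5}.
380^200 ≡ 400 (mod 401)  [q = 2: ≢ 1 ✓]
380^80 ≡ 318 (mod 401)  [q = 5: ≢ 1 ✓]
All checks pass, so 380 has order 400 and is a primitive root modulo 401.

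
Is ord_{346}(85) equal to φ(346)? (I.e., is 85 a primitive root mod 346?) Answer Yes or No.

φ(346) = φ(2)·φ(173) = 1·172 = 172 = 2^2 · 43.
An element g generates (Z/346Z)^× iff g^(172/q) ≢ 1 (mod 346) for each prime q ∈ {2, 43}.
85^86 ≡ 1 (mod 346)  [q = 2: ≡ 1 ✗]
85^4 ≡ 297 (mod 346)  [q = 43: ≢ 1 ✓]
85^86 ≡ 1 shows ord(85) | 86, strictly less than φ(346); not a primitive root.

No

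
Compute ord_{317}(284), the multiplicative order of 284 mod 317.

By Lagrange's theorem, ord_317(284) divides φ(317) = 317 − 1 = 316 = 2^2 · 79.
Divisors of 316: 1, 2, 4, 79, 158, 316.
Compute 284^d (mod 317) for the divisors d until we hit 1:
284^1 ≡ 284 (mod 317)
284^2 ≡ 138 (mod 317)
284^4 ≡ 24 (mod 317)
284^79 ≡ 114 (mod 317)
284^158 ≡ 316 (mod 317)
284^316 ≡ 1 (mod 317) ✓
The smallest such exponent is 316, so the order of 284 is 316.

316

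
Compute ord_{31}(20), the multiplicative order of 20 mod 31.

ord(20) | φ(31) = 31 − 1 = 30 = 2 · 3 · 5.
Divisors of 30: 1, 2, 3, 5, 6, 10, 15, 30.
Test each divisor d:
20^1 ≡ 20 (mod 31)
20^2 ≡ 28 (mod 31)
20^3 ≡ 2 (mod 31)
20^5 ≡ 25 (mod 31)
20^6 ≡ 4 (mod 31)
20^10 ≡ 5 (mod 31)
20^15 ≡ 1 (mod 31) ✓
Therefore the multiplicative order of 20 modulo 31 is 15.

15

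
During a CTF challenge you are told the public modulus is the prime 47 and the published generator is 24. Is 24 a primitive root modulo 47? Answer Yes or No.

φ(47) = 47 − 1 = 46 = 2 · 23.
24 is a primitive root mod 47 iff 24^(φ(47)/q) ≢ 1 for every prime q | φ(47), i.e. q ∈ {2, 23}.
24^23 ≡ 1 (mod 47)  [q = 2: ≡ 1 ✗]
24^2 ≡ 12 (mod 47)  [q = 23: ≢ 1 ✓]
24^23 ≡ 1 shows ord(24) | 23, strictly less than φ(47); not a primitive root.

No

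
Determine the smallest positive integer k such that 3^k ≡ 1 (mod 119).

By Lagrange's theorem, ord_119(3) divides φ(119) = φ(7·17) = (7−1)·(17−1) = 6·16 = 96 = 2^5 · 3.
Divisors of 96: 1, 2, 3, 4, 6, 8, 12, 16, 24, 32, 48, 96.
Evaluate successive powers at the divisors of 96:
3^1 ≡ 3 (mod 119)
3^2 ≡ 9 (mod 119)
3^3 ≡ 27 (mod 119)
3^4 ≡ 81 (mod 119)
3^6 ≡ 15 (mod 119)
3^8 ≡ 16 (mod 119)
3^12 ≡ 106 (mod 119)
3^16 ≡ 18 (mod 119)
3^24 ≡ 50 (mod 119)
3^32 ≡ 86 (mod 119)
3^48 ≡ 1 (mod 119) ✓
Therefore the multiplicative order of 3 modulo 119 is 48.

48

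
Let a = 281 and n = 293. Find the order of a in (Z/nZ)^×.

Since 281 ∈ (Z/293Z)^×, its order divides φ(293) = 293 − 1 = 292 = 2^2 · 73.
Divisors of 292: 1, 2, 4, 73, 146, 292.
Compute 281^d (mod 293) for the divisors d until we hit 1:
281^1 ≡ 281 (mod 293)
281^2 ≡ 144 (mod 293)
281^4 ≡ 226 (mod 293)
281^73 ≡ 138 (mod 293)
281^146 ≡ 292 (mod 293)
281^292 ≡ 1 (mod 293) ✓
Therefore the multiplicative order of 281 modulo 293 is 292.

292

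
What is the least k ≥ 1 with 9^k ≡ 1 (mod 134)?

11

ord(9) | φ(134) = φ(2)·φ(67) = 1·66 = 66 = 2 · 3 · 11.
Divisors of 66: 1, 2, 3, 6, 11, 22, 33, 66.
Test each divisor d:
9^1 ≡ 9
9^2 ≡ 81
9^3 ≡ 59
9^6 ≡ 131
9^11 ≡ 1
Hence ord(9) = 11.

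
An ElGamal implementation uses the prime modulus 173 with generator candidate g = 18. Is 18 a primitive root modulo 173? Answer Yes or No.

Yes

φ(173) = 173 − 1 = 172 = 2^2 · 43.
It suffices to check that the order of 18 is not a proper divisor of 172: compute 18^(172/q) for q ∈ {2, 43}.
18^86 ≡ 172 (mod 173)  [q = 2: ≢ 1 ✓]
18^4 ≡ 138 (mod 173)  [q = 43: ≢ 1 ✓]
None equal 1, so ord_173(18) = 172: 18 is a primitive root.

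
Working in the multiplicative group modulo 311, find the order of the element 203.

310

The order of 203 must divide φ(311) = 311 − 1 = 310 = 2 · 5 · 31.
Divisors of 310: 1, 2, 5, 10, 31, 62, 155, 310.
Test each divisor d:
203^1 ≡ 203 (mod 311)
203^2 ≡ 157 (mod 311)
203^5 ≡ 68 (mod 311)
203^10 ≡ 270 (mod 311)
203^31 ≡ 305 (mod 311)
203^62 ≡ 36 (mod 311)
203^155 ≡ 310 (mod 311)
203^310 ≡ 1 (mod 311) ✓
Therefore the multiplicative order of 203 modulo 311 is 310.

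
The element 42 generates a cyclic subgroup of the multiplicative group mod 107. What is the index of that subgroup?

2

Since 42 ∈ (Z/107Z)^×, its order divides φ(107) = 107 − 1 = 106 = 2 · 53.
Divisors of 106: 1, 2, 53, 106.
Check 42^d mod 107 for each divisor in increasing order:
42^1 ≡ 42
42^2 ≡ 52
42^53 ≡ 1
So ord_107(42) = 53, hence |⟨42⟩| = 53.
[(Z/107Z)^× : ⟨42⟩] = 106/53 = 2.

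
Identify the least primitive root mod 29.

2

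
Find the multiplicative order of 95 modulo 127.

By Lagrange's theorem, ord_127(95) divides φ(127) = 127 − 1 = 126 = 2 · 3^2 · 7.
Divisors of 126: 1, 2, 3, 6, 7, 9, 14, 18, 21, 42, 63, 126.
Evaluate successive powers at the divisors of 126:
95^1 ≡ 95 (mod 127)
95^2 ≡ 8 (mod 127)
95^3 ≡ 125 (mod 127)
95^6 ≡ 4 (mod 127)
95^7 ≡ 126 (mod 127)
95^9 ≡ 119 (mod 127)
95^14 ≡ 1 (mod 127) ✓
So ord_127(95) = 14.

14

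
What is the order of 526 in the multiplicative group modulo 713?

ord(526) | φ(713) = φ(23·31) = (23−1)·(31−1) = 22·30 = 660 = 2^2 · 3 · 5 · 11.
Divisors of 660: 1, 2, 3, 4, 5, 6, 10, 11, 12, 15, 20, 22, 30, 33, 44, 55, 60, 66, 110, 132, 165, 220, 330, 660.
Compute 526^d (mod 713) for the divisors d until we hit 1:
526^1 ≡ 526 (mod 713)
526^2 ≡ 32 (mod 713)
526^3 ≡ 433 (mod 713)
526^4 ≡ 311 (mod 713)
526^5 ≡ 309 (mod 713)
526^6 ≡ 683 (mod 713)
526^10 ≡ 652 (mod 713)
526^11 ≡ 712 (mod 713)
526^12 ≡ 187 (mod 713)
526^15 ≡ 402 (mod 713)
526^20 ≡ 156 (mod 713)
526^22 ≡ 1 (mod 713) ✓
Hence ord(526) = 22.

22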